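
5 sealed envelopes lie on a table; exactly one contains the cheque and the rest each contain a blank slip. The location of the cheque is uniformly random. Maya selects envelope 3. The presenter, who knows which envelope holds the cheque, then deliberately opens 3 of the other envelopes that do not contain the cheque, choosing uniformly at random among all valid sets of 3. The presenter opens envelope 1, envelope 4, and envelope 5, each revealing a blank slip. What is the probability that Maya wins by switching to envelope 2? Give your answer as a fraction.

Apply Bayes' rule, conditioning on where the cheque actually is.
If it is in any of envelopes 1, 4, and 5 (prior 1/5 each): that envelope was opened and seen not to hold the prize — ruled out; weight (1/5)·0 = 0 each.
If it is in envelope 2 (prior 1/5): the presenter has no choice, probability 1; weight (1/5)·1 = 1/5.
If it is in envelope 3 (prior 1/5): the presenter has 4 equally likely choices, so probability 1/4; weight (1/5)·(1/4) = 1/20.
The weights sum to 1/4.
So P(the cheque in envelope 2 | the presenter opened envelope 1, envelope 4, and envelope 5) = (1/5) / (1/4) = 4/5.

4/5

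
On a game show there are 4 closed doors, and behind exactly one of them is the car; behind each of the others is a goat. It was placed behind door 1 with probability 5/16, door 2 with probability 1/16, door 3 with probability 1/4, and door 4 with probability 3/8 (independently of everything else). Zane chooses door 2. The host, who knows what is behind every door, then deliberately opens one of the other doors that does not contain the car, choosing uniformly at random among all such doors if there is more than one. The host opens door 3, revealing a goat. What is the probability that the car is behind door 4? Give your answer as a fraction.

18/35

Apply Bayes' rule, conditioning on where the car actually is.
If it is behind door 1 (prior 5/16): the host has 2 equally likely choices, so probability 1/2; weight (5/16)·(1/2) = 5/32.
If it is behind door 2 (prior 1/16): the host has 3 equally likely choices, so probability 1/3; weight (1/16)·(1/3) = 1/48.
If it is behind door 3 (prior 1/4): the host opened door 3, so this case is ruled out; weight (1/4)·0 = 0.
If it is behind door 4 (prior 3/8): the host has 2 equally likely choices, so probability 1/2; weight (3/8)·(1/2) = 3/16.
The weights sum to 35/96.
So P(the car behind door 4 | the host opened door 3) = (3/16) / (35/96) = 18/35.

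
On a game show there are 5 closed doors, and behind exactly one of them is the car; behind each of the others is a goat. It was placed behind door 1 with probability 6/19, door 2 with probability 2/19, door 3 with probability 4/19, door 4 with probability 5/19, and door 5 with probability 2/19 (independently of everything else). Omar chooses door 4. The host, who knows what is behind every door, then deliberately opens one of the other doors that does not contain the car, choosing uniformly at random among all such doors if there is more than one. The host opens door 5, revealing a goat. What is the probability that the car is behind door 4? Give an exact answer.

5/21

Consider each possible location of the car in turn.
If it is behind door 1 (prior 6/19): the host has 3 equally likely choices, so probability 1/3; weight (6/19)·(1/3) = 2/19.
If it is behind door 2 (prior 2/19): the host has 3 equally likely choices, so probability 1/3; weight (2/19)·(1/3) = 2/57.
If it is behind door 3 (prior 4/19): the host has 3 equally likely choices, so probability 1/3; weight (4/19)·(1/3) = 4/57.
If it is behind door 4 (prior 5/19): the host has 4 equally likely choices, so probability 1/4; weight (5/19)·(1/4) = 5/76.
If it is behind door 5 (prior 2/19): the host opened door 5, so this case is ruled out; weight (2/19)·0 = 0.
The weights sum to 21/76.
So P(the car behind door 4 | the host opened door 5) = (5/76) / (21/76) = 5/21.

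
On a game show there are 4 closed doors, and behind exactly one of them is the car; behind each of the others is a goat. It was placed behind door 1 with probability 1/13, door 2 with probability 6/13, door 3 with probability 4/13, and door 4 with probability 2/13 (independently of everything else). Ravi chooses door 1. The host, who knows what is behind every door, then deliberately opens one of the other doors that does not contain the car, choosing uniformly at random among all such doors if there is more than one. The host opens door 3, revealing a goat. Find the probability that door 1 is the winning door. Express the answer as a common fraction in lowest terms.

1/13

Condition on the true location of the car.
If it is behind door 1 (prior 1/13): the host has 3 equally likely choices, so probability 1/3; weight (1/13)·(1/3) = 1/39.
If it is behind door 2 (prior 6/13): the host has 2 equally likely choices, so probability 1/2; weight (6/13)·(1/2) = 3/13.
If it is behind door 3 (prior 4/13): the host opened door 3, so this case is ruled out; weight (4/13)·0 = 0.
If it is behind door 4 (prior 2/13): the host has 2 equally likely choices, so probability 1/2; weight (2/13)·(1/2) = 1/13.
The weights sum to 1/3.
So P(the car behind door 1 | the host opened door 3) = (1/39) / (1/3) = 1/13.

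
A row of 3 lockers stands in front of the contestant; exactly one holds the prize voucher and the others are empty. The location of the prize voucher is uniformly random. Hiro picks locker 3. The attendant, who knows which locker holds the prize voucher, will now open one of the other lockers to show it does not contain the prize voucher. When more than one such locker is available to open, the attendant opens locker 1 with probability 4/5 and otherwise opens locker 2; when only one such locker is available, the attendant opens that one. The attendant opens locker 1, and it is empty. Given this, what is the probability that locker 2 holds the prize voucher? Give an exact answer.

Apply Bayes' rule, conditioning on where the prize voucher actually is.
If it is in locker 1 (prior 1/3): the attendant opened locker 1, so this case is ruled out; weight (1/3)·0 = 0.
If it is in locker 2 (prior 1/3): only locker 1 is available, probability 1; weight (1/3)·1 = 1/3.
If it is in locker 3 (prior 1/3): locker 1 is available, opened with probability 4/5; weight (1/3)·(4/5) = 4/15.
The weights sum to 3/5.
So P(the prize voucher in locker 2 | the attendant opened locker 1) = (1/3) / (3/5) = 5/9.

5/9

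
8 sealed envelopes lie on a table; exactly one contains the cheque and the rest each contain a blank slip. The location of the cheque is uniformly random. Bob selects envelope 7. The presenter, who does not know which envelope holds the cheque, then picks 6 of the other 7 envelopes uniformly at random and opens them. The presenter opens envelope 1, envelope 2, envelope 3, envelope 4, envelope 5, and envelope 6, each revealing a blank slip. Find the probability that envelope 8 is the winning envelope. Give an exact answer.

1/2

Consider each possible location of the cheque in turn.
If it is in any of envelopes 1, 2, 3, 4, 5, and 6 (prior 1/8 each): that envelope was opened and seen not to hold the prize — ruled out; weight (1/8)·0 = 0 each.
If it is in either of envelopes 7 and 8 (prior 1/8 each): the presenter picks exactly this set with probability 1/7 regardless, and none is the prize; weight (1/8)·(1/7) = 1/56 each.
The weights sum to 1/28.
So P(the cheque in envelope 8 | the presenter opened envelope 1, envelope 2, envelope 3, envelope 4, envelope 5, and envelope 6) = (1/56) / (1/28) = 1/2.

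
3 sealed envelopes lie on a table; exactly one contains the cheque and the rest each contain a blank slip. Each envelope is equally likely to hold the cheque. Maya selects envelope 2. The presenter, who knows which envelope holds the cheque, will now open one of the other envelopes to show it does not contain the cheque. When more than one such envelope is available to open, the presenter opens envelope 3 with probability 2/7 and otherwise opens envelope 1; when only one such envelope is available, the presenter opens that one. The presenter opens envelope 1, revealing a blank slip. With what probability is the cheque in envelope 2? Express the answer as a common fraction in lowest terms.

5/12

Condition on the true location of the cheque.
If it is in envelope 1 (prior 1/3): the presenter opened envelope 1, so this case is ruled out; weight (1/3)·0 = 0.
If it is in envelope 2 (prior 1/3): envelope 3 is available but not opened, probability 5/7; weight (1/3)·(5/7) = 5/21.
If it is in envelope 3 (prior 1/3): only envelope 1 is available, probability 1; weight (1/3)·1 = 1/3.
The weights sum to 4/7.
So P(the cheque in envelope 2 | the presenter opened envelope 1) = (5/21) / (4/7) = 5/12.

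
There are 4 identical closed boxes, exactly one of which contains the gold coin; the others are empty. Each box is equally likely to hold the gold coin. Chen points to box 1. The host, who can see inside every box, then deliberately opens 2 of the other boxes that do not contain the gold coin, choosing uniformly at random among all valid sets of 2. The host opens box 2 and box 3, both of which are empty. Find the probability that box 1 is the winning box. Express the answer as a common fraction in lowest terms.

Apply Bayes' rule, conditioning on where the gold coin actually is.
If it is in box 1 (prior 1/4): the host has 3 equally likely choices, so probability 1/3; weight (1/4)·(1/3) = 1/12.
If it is in either of boxes 2 and 3 (prior 1/4 each): that box was opened and seen not to hold the prize — ruled out; weight (1/4)·0 = 0 each.
If it is in box 4 (prior 1/4): the host has no choice, probability 1; weight (1/4)·1 = 1/4.
The weights sum to 1/3.
So P(the gold coin in box 1 | the host opened box 2 and box 3) = (1/12) / (1/3) = 1/4.

1/4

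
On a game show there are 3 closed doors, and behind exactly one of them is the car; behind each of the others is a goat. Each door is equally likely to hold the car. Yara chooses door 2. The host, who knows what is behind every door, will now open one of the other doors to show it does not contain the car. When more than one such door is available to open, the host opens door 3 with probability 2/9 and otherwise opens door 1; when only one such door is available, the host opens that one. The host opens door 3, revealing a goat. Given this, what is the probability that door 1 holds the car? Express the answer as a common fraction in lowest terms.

Condition on the true location of the car.
If it is behind door 1 (prior 1/3): only door 3 is available, probability 1; weight (1/3)·1 = 1/3.
If it is behind door 2 (prior 1/3): door 3 is available, opened with probability 2/9; weight (1/3)·(2/9) = 2/27.
If it is behind door 3 (prior 1/3): the host opened door 3, so this case is ruled out; weight (1/3)·0 = 0.
The weights sum to 11/27.
So P(the car behind door 1 | the host opened door 3) = (1/3) / (11/27) = 9/11.

9/11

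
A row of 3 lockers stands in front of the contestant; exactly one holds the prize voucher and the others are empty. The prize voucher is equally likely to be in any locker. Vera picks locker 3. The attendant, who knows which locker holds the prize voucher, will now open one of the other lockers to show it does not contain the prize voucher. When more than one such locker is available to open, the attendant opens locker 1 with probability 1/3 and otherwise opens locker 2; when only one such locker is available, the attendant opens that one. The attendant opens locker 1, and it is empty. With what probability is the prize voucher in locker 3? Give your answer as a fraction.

Condition on the true location of the prize voucher.
If it is in locker 1 (prior 1/3): the attendant opened locker 1, so this case is ruled out; weight (1/3)·0 = 0.
If it is in locker 2 (prior 1/3): only locker 1 is available, probability 1; weight (1/3)·1 = 1/3.
If it is in locker 3 (prior 1/3): locker 1 is available, opened with probability 1/3; weight (1/3)·(1/3) = 1/9.
The weights sum to 4/9.
So P(the prize voucher in locker 3 | the attendant opened locker 1) = (1/9) / (4/9) = 1/4.

1/4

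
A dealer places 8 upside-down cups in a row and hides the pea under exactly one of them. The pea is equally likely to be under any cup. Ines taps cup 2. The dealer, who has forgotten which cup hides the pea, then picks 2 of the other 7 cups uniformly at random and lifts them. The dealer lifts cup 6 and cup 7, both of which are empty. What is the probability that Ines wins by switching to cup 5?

1/6

Because the dealer chose which cups to lift without knowing where the pea is, the choice is independent of the prize location. Learning that none of the 2 opened cups holds the pea simply rules out those 2 locations and leaves the remaining 6 cups still equally likely by symmetry.
So P(the pea under cup 5) = 1/6.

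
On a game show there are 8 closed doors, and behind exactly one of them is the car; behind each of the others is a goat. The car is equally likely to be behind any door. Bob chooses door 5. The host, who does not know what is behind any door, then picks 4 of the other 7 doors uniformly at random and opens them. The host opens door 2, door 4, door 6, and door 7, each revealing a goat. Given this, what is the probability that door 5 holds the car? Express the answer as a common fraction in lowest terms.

1/4

Because the host chose which doors to open without knowing where the car is, the choice is independent of the prize location. Learning that none of the 4 opened doors holds the car simply rules out those 4 locations and leaves the remaining 4 doors still equally likely by symmetry.
So P(the car behind door 5) = 1/4.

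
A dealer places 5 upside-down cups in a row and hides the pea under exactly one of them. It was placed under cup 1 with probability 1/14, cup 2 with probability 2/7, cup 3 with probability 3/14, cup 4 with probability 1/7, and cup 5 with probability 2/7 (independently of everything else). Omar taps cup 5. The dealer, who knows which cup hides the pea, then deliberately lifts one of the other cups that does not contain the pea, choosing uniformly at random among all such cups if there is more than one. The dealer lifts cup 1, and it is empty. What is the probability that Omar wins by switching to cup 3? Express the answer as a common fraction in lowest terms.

1/4

Consider each possible location of the pea in turn.
If it is under cup 1 (prior 1/14): the dealer opened cup 1, so this case is ruled out; weight (1/14)·0 = 0.
If it is under cup 2 (prior 2/7): the dealer has 3 equally likely choices, so probability 1/3; weight (2/7)·(1/3) = 2/21.
If it is under cup 3 (prior 3/14): the dealer has 3 equally likely choices, so probability 1/3; weight (3/14)·(1/3) = 1/14.
If it is under cup 4 (prior 1/7): the dealer has 3 equally likely choices, so probability 1/3; weight (1/7)·(1/3) = 1/21.
If it is under cup 5 (prior 2/7): the dealer has 4 equally likely choices, so probability 1/4; weight (2/7)·(1/4) = 1/14.
The weights sum to 2/7.
So P(the pea under cup 3 | the dealer opened cup 1) = (1/14) / (2/7) = 1/4.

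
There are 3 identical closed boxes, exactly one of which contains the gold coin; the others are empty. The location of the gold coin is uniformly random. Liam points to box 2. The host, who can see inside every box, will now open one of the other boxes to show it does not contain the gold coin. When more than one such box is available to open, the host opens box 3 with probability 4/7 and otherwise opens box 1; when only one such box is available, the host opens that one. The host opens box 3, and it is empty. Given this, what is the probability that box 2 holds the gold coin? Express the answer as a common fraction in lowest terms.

Consider each possible location of the gold coin in turn.
If it is in box 1 (prior 1/3): only box 3 is available, probability 1; weight (1/3)·1 = 1/3.
If it is in box 2 (prior 1/3): box 3 is available, opened with probability 4/7; weight (1/3)·(4/7) = 4/21.
If it is in box 3 (prior 1/3): the host opened box 3, so this case is ruled out; weight (1/3)·0 = 0.
The weights sum to 11/21.
So P(the gold coin in box 2 | the host opened box 3) = (4/21) / (11/21) = 4/11.

4/11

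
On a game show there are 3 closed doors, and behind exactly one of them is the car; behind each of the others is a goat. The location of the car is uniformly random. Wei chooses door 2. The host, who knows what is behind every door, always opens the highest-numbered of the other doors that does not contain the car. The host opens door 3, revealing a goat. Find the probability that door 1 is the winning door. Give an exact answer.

1/2

Consider each possible location of the car in turn.
If it is behind either of doors 1 and 2 (prior 1/3 each): door 3 is the highest-numbered option available, probability 1; weight (1/3)·1 = 1/3 each.
If it is behind door 3 (prior 1/3): the host opened door 3, so this case is ruled out; weight (1/3)·0 = 0.
The weights sum to 2/3.
So P(the car behind door 1 | the host opened door 3) = (1/3) / (2/3) = 1/2.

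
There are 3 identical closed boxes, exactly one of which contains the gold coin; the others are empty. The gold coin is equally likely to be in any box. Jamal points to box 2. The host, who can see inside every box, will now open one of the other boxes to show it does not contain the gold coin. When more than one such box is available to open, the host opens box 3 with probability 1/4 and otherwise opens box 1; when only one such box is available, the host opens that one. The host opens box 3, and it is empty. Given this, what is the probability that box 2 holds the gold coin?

1/5

Apply Bayes' rule, conditioning on where the gold coin actually is.
If it is in box 1 (prior 1/3): only box 3 is available, probability 1; weight (1/3)·1 = 1/3.
If it is in box 2 (prior 1/3): box 3 is available, opened with probability 1/4; weight (1/3)·(1/4) = 1/12.
If it is in box 3 (prior 1/3): the host opened box 3, so this case is ruled out; weight (1/3)·0 = 0.
The weights sum to 5/12.
So P(the gold coin in box 2 | the host opened box 3) = (1/12) / (5/12) = 1/5.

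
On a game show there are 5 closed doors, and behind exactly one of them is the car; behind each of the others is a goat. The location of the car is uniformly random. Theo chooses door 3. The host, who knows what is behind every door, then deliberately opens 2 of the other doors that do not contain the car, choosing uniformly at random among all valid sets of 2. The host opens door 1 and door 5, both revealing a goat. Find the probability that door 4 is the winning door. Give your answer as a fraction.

Apply Bayes' rule, conditioning on where the car actually is.
If it is behind either of doors 1 and 5 (prior 1/5 each): that door was opened and seen not to hold the prize — ruled out; weight (1/5)·0 = 0 each.
If it is behind either of doors 2 and 4 (prior 1/5 each): the host has 3 equally likely choices, so probability 1/3; weight (1/5)·(1/3) = 1/15 each.
If it is behind door 3 (prior 1/5): the host has 6 equally likely choices, so probability 1/6; weight (1/5)·(1/6) = 1/30.
The weights sum to 1/6.
So P(the car behind door 4 | the host opened door 1 and door 5) = (1/15) / (1/6) = 2/5.

2/5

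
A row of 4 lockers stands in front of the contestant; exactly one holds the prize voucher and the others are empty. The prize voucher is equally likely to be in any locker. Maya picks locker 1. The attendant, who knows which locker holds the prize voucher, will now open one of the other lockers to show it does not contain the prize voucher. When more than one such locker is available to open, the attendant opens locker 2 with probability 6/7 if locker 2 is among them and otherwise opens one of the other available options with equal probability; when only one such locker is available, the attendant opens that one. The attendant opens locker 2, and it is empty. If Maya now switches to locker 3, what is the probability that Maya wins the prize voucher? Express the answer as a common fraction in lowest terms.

Apply Bayes' rule, conditioning on where the prize voucher actually is.
If it is in any of lockers 1, 3, and 4 (prior 1/4 each): locker 2 is available, opened with probability 6/7; weight (1/4)·(6/7) = 3/14 each.
If it is in locker 2 (prior 1/4): the attendant opened locker 2, so this case is ruled out; weight (1/4)·0 = 0.
The weights sum to 9/14.
So P(the prize voucher in locker 3 | the attendant opened locker 2) = (3/14) / (9/14) = 1/3.

1/3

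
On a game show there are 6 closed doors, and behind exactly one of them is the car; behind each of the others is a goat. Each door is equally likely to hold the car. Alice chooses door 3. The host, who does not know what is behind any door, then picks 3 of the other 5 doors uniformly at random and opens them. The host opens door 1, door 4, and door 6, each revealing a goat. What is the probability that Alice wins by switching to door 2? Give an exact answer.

1/3

Apply Bayes' rule, conditioning on where the car actually is.
If it is behind any of doors 1, 4, and 6 (prior 1/6 each): that door was opened and seen not to hold the prize — ruled out; weight (1/6)·0 = 0 each.
If it is behind any of doors 2, 3, and 5 (prior 1/6 each): the host picks exactly this set with probability 1/10 regardless, and none is the prize; weight (1/6)·(1/10) = 1/60 each.
The weights sum to 1/20.
So P(the car behind door 2 | the host opened door 1, door 4, and door 6) = (1/60) / (1/20) = 1/3.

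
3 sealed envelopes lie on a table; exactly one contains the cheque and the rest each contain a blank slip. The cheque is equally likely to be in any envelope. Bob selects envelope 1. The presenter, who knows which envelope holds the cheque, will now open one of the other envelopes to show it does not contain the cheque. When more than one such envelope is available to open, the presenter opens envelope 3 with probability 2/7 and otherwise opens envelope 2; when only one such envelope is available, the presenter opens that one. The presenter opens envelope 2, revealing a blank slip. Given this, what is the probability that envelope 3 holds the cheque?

7/12

Condition on the true location of the cheque.
If it is in envelope 1 (prior 1/3): envelope 3 is available but not opened, probability 5/7; weight (1/3)·(5/7) = 5/21.
If it is in envelope 2 (prior 1/3): the presenter opened envelope 2, so this case is ruled out; weight (1/3)·0 = 0.
If it is in envelope 3 (prior 1/3): only envelope 2 is available, probability 1; weight (1/3)·1 = 1/3.
The weights sum to 4/7.
So P(the cheque in envelope 3 | the presenter opened envelope 2) = (1/3) / (4/7) = 7/12.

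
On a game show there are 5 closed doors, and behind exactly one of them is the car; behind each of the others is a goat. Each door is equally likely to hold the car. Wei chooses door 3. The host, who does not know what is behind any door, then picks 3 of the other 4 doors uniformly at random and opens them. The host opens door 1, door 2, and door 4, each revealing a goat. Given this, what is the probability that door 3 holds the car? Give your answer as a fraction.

Condition on the true location of the car.
If it is behind any of doors 1, 2, and 4 (prior 1/5 each): that door was opened and seen not to hold the prize — ruled out; weight (1/5)·0 = 0 each.
If it is behind either of doors 3 and 5 (prior 1/5 each): the host picks exactly this set with probability 1/4 regardless, and none is the prize; weight (1/5)·(1/4) = 1/20 each.
The weights sum to 1/10.
So P(the car behind door 3 | the host opened door 1, door 2, and door 4) = (1/20) / (1/10) = 1/2.

1/2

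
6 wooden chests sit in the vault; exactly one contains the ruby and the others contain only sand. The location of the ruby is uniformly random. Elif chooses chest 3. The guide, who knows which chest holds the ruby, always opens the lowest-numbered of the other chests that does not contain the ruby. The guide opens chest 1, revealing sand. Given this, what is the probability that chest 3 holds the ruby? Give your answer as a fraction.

Apply Bayes' rule, conditioning on where the ruby actually is.
If it is in chest 1 (prior 1/6): the guide opened chest 1, so this case is ruled out; weight (1/6)·0 = 0.
If it is in any of chests 2, 3, 4, 5, and 6 (prior 1/6 each): chest 1 is the lowest-numbered option available, probability 1; weight (1/6)·1 = 1/6 each.
The weights sum to 5/6.
So P(the ruby in chest 3 | the guide opened chest 1) = (1/6) / (5/6) = 1/5.

1/5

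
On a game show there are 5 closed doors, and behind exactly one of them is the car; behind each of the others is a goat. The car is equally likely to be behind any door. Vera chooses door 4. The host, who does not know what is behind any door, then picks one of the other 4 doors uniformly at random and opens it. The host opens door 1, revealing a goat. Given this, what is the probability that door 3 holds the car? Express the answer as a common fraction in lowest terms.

1/4

Because the host chose which door to open without knowing where the car is, the choice is independent of the prize location. Learning that door 1 does not hold the car simply rules out that one location and leaves the remaining 4 doors still equally likely by symmetry.
So P(the car behind door 3) = 1/4.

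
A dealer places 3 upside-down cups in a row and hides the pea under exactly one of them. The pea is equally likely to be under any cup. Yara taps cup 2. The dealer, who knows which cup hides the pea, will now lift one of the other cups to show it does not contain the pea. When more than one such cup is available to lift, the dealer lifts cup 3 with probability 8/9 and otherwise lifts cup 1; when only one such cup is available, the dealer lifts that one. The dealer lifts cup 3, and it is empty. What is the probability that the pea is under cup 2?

8/17

Apply Bayes' rule, conditioning on where the pea actually is.
If it is under cup 1 (prior 1/3): only cup 3 is available, probability 1; weight (1/3)·1 = 1/3.
If it is under cup 2 (prior 1/3): cup 3 is available, opened with probability 8/9; weight (1/3)·(8/9) = 8/27.
If it is under cup 3 (prior 1/3): the dealer opened cup 3, so this case is ruled out; weight (1/3)·0 = 0.
The weights sum to 17/27.
So P(the pea under cup 2 | the dealer opened cup 3) = (8/27) / (17/27) = 8/17.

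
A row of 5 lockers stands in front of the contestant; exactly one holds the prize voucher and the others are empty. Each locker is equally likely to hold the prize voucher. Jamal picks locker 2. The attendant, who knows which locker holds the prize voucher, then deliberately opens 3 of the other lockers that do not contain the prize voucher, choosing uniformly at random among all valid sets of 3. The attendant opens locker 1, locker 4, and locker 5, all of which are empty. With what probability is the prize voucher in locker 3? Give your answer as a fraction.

4/5

Condition on the true location of the prize voucher.
If it is in any of lockers 1, 4, and 5 (prior 1/5 each): that locker was opened and seen not to hold the prize — ruled out; weight (1/5)·0 = 0 each.
If it is in locker 2 (prior 1/5): the attendant has 4 equally likely choices, so probability 1/4; weight (1/5)·(1/4) = 1/20.
If it is in locker 3 (prior 1/5): the attendant has no choice, probability 1; weight (1/5)·1 = 1/5.
The weights sum to 1/4.
So P(the prize voucher in locker 3 | the attendant opened locker 1, locker 4, and locker 5) = (1/5) / (1/4) = 4/5.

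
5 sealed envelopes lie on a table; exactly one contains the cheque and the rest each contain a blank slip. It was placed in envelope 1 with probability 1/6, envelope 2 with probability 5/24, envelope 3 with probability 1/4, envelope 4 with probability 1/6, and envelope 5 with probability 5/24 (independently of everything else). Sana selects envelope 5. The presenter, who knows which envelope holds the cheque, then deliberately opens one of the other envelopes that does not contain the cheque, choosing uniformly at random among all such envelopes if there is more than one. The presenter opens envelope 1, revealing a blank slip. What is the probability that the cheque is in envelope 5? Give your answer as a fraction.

Consider each possible location of the cheque in turn.
If it is in envelope 1 (prior 1/6): the presenter opened envelope 1, so this case is ruled out; weight (1/6)·0 = 0.
If it is in envelope 2 (prior 5/24): the presenter has 3 equally likely choices, so probability 1/3; weight (5/24)·(1/3) = 5/72.
If it is in envelope 3 (prior 1/4): the presenter has 3 equally likely choices, so probability 1/3; weight (1/4)·(1/3) = 1/12.
If it is in envelope 4 (prior 1/6): the presenter has 3 equally likely choices, so probability 1/3; weight (1/6)·(1/3) = 1/18.
If it is in envelope 5 (prior 5/24): the presenter has 4 equally likely choices, so probability 1/4; weight (5/24)·(1/4) = 5/96.
The weights sum to 25/96.
So P(the cheque in envelope 5 | the presenter opened envelope 1) = (5/96) / (25/96) = 1/5.

1/5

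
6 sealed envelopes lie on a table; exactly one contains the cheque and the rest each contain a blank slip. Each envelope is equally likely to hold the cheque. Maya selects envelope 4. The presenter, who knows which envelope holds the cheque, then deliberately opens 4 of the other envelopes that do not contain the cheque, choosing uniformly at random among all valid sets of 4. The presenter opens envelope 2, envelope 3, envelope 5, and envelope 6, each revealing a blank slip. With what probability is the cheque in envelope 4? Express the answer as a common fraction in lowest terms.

Apply Bayes' rule, conditioning on where the cheque actually is.
If it is in envelope 1 (prior 1/6): the presenter has no choice, probability 1; weight (1/6)·1 = 1/6.
If it is in any of envelopes 2, 3, 5, and 6 (prior 1/6 each): that envelope was opened and seen not to hold the prize — ruled out; weight (1/6)·0 = 0 each.
If it is in envelope 4 (prior 1/6): the presenter has 5 equally likely choices, so probability 1/5; weight (1/6)·(1/5) = 1/30.
The weights sum to 1/5.
So P(the cheque in envelope 4 | the presenter opened envelope 2, envelope 3, envelope 5, and envelope 6) = (1/30) / (1/5) = 1/6.

1/6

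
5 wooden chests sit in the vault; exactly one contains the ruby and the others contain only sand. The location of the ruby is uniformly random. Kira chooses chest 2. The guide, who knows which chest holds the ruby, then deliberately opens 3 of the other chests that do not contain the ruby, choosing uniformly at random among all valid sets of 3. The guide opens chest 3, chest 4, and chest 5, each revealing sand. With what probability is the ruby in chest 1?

Condition on the true location of the ruby.
If it is in chest 1 (prior 1/5): the guide has no choice, probability 1; weight (1/5)·1 = 1/5.
If it is in chest 2 (prior 1/5): the guide has 4 equally likely choices, so probability 1/4; weight (1/5)·(1/4) = 1/20.
If it is in any of chests 3, 4, and 5 (prior 1/5 each): that chest was opened and seen not to hold the prize — ruled out; weight (1/5)·0 = 0 each.
The weights sum to 1/4.
So P(the ruby in chest 1 | the guide opened chest 3, chest 4, and chest 5) = (1/5) / (1/4) = 4/5.

4/5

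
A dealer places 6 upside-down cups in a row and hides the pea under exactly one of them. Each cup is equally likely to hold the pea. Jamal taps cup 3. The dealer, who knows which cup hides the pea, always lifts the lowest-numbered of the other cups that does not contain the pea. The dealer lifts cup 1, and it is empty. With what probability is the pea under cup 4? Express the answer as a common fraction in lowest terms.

1/5

Condition on the true location of the pea.
If it is under cup 1 (prior 1/6): the dealer opened cup 1, so this case is ruled out; weight (1/6)·0 = 0.
If it is under any of cups 2, 3, 4, 5, and 6 (prior 1/6 each): cup 1 is the lowest-numbered option available, probability 1; weight (1/6)·1 = 1/6 each.
The weights sum to 5/6.
So P(the pea under cup 4 | the dealer opened cup 1) = (1/6) / (5/6) = 1/5.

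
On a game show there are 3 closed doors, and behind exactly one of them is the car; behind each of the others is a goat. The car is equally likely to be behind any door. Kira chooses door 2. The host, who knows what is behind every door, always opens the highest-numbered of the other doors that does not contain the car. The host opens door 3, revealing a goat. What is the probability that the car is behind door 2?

Consider each possible location of the car in turn.
If it is behind either of doors 1 and 2 (prior 1/3 each): door 3 is the highest-numbered option available, probability 1; weight (1/3)·1 = 1/3 each.
If it is behind door 3 (prior 1/3): the host opened door 3, so this case is ruled out; weight (1/3)·0 = 0.
The weights sum to 2/3.
So P(the car behind door 2 | the host opened door 3) = (1/3) / (2/3) = 1/2.

1/2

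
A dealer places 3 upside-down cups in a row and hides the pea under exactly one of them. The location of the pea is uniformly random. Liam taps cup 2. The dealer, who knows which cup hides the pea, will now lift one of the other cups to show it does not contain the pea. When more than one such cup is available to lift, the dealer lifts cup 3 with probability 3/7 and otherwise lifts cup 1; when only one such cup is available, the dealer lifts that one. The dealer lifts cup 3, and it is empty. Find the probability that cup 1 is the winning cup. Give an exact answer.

7/10

Apply Bayes' rule, conditioning on where the pea actually is.
If it is under cup 1 (prior 1/3): only cup 3 is available, probability 1; weight (1/3)·1 = 1/3.
If it is under cup 2 (prior 1/3): cup 3 is available, opened with probability 3/7; weight (1/3)·(3/7) = 1/7.
If it is under cup 3 (prior 1/3): the dealer opened cup 3, so this case is ruled out; weight (1/3)·0 = 0.
The weights sum to 10/21.
So P(the pea under cup 1 | the dealer opened cup 3) = (1/3) / (10/21) = 7/10.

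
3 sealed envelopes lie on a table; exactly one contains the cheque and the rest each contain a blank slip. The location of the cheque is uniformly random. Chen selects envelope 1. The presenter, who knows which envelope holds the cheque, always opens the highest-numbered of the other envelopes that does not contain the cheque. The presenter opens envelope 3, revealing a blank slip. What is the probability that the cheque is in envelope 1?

Consider each possible location of the cheque in turn.
If it is in either of envelopes 1 and 2 (prior 1/3 each): envelope 3 is the highest-numbered option available, probability 1; weight (1/3)·1 = 1/3 each.
If it is in envelope 3 (prior 1/3): the presenter opened envelope 3, so this case is ruled out; weight (1/3)·0 = 0.
The weights sum to 2/3.
So P(the cheque in envelope 1 | the presenter opened envelope 3) = (1/3) / (2/3) = 1/2.

1/2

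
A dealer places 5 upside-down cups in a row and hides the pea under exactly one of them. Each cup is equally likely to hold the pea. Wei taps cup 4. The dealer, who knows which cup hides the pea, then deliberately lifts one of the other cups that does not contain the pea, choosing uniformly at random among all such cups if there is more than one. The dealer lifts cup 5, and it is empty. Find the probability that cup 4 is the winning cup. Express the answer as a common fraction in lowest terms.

1/5

Consider each possible location of the pea in turn.
If it is under any of cups 1, 2, and 3 (prior 1/5 each): the dealer has 3 equally likely choices, so probability 1/3; weight (1/5)·(1/3) = 1/15 each.
If it is under cup 4 (prior 1/5): the dealer has 4 equally likely choices, so probability 1/4; weight (1/5)·(1/4) = 1/20.
If it is under cup 5 (prior 1/5): the dealer opened cup 5, so this case is ruled out; weight (1/5)·0 = 0.
The weights sum to 1/4.
So P(the pea under cup 4 | the dealer opened cup 5) = (1/20) / (1/4) = 1/5.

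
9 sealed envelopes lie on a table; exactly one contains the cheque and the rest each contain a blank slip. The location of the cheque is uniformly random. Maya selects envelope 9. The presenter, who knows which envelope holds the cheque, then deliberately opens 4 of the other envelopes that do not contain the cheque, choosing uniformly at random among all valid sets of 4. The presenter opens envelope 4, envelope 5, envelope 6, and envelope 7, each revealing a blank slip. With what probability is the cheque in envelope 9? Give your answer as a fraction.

1/9

Condition on the true location of the cheque.
If it is in any of envelopes 1, 2, 3, and 8 (prior 1/9 each): the presenter has 35 equally likely choices, so probability 1/35; weight (1/9)·(1/35) = 1/315 each.
If it is in any of envelopes 4, 5, 6, and 7 (prior 1/9 each): that envelope was opened and seen not to hold the prize — ruled out; weight (1/9)·0 = 0 each.
If it is in envelope 9 (prior 1/9): the presenter has 70 equally likely choices, so probability 1/70; weight (1/9)·(1/70) = 1/630.
The weights sum to 1/70.
So P(the cheque in envelope 9 | the presenter opened envelope 4, envelope 5, envelope 6, and envelope 7) = (1/630) / (1/70) = 1/9.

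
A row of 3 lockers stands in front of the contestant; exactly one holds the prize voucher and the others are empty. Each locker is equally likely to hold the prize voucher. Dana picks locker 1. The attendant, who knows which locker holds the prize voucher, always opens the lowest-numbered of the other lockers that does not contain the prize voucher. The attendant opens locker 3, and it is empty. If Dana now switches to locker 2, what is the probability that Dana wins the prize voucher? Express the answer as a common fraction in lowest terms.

1

Condition on the true location of the prize voucher.
If it is in locker 1 (prior 1/3): the attendant would have opened locker 2 instead, probability 0; weight (1/3)·0 = 0.
If it is in locker 2 (prior 1/3): locker 3 is the lowest-numbered option available, probability 1; weight (1/3)·1 = 1/3.
If it is in locker 3 (prior 1/3): the attendant opened locker 3, so this case is ruled out; weight (1/3)·0 = 0.
The weights sum to 1/3.
So P(the prize voucher in locker 2 | the attendant opened locker 3) = (1/3) / (1/3) = 1.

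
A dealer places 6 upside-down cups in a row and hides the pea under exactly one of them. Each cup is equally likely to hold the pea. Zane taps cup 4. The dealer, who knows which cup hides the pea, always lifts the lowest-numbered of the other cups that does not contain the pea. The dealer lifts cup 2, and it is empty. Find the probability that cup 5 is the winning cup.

Apply Bayes' rule, conditioning on where the pea actually is.
If it is under cup 1 (prior 1/6): cup 2 is the lowest-numbered option available, probability 1; weight (1/6)·1 = 1/6.
If it is under cup 2 (prior 1/6): the dealer opened cup 2, so this case is ruled out; weight (1/6)·0 = 0.
If it is under any of cups 3, 4, 5, and 6 (prior 1/6 each): the dealer would have opened cup 1 instead, probability 0; weight (1/6)·0 = 0 each.
The weights sum to 1/6.
So P(the pea under cup 5 | the dealer opened cup 2) = 0 / (1/6) = 0.

0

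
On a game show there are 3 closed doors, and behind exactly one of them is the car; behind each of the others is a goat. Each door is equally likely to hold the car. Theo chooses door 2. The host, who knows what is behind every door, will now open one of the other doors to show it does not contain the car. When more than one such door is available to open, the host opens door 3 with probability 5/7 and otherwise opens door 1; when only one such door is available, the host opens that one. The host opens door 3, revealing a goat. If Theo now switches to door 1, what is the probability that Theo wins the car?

Condition on the true location of the car.
If it is behind door 1 (prior 1/3): only door 3 is available, probability 1; weight (1/3)·1 = 1/3.
If it is behind door 2 (prior 1/3): door 3 is available, opened with probability 5/7; weight (1/3)·(5/7) = 5/21.
If it is behind door 3 (prior 1/3): the host opened door 3, so this case is ruled out; weight (1/3)·0 = 0.
The weights sum to 4/7.
So P(the car behind door 1 | the host opened door 3) = (1/3) / (4/7) = 7/12.

7/12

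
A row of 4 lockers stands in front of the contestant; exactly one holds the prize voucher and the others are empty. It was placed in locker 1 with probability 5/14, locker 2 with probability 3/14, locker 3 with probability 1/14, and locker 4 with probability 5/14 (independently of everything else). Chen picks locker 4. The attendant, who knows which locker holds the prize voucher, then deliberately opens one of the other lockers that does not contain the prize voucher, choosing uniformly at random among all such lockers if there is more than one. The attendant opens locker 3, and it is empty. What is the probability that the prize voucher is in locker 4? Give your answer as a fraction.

Consider each possible location of the prize voucher in turn.
If it is in locker 1 (prior 5/14): the attendant has 2 equally likely choices, so probability 1/2; weight (5/14)·(1/2) = 5/28.
If it is in locker 2 (prior 3/14): the attendant has 2 equally likely choices, so probability 1/2; weight (3/14)·(1/2) = 3/28.
If it is in locker 3 (prior 1/14): the attendant opened locker 3, so this case is ruled out; weight (1/14)·0 = 0.
If it is in locker 4 (prior 5/14): the attendant has 3 equally likely choices, so probability 1/3; weight (5/14)·(1/3) = 5/42.
The weights sum to 17/42.
So P(the prize voucher in locker 4 | the attendant opened locker 3) = (5/42) / (17/42) = 5/17.

5/17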